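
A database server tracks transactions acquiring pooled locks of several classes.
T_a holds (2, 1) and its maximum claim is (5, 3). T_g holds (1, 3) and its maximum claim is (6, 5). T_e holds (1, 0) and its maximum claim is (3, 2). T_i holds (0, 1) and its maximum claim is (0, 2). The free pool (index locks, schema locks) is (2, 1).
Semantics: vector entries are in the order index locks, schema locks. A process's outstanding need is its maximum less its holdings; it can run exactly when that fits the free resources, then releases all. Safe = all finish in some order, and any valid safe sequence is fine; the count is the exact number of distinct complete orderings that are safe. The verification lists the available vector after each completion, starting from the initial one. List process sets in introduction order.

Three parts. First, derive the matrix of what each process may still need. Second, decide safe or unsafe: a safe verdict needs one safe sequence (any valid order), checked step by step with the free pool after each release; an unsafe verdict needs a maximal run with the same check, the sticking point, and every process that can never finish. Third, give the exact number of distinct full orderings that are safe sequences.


(1) Outstanding need per process (order index locks, schema locks):
  T_a: (3, 2)
  T_g: (5, 2)
  T_e: (2, 2)
  T_i: (0, 1)
(2) SAFE, for example via the order T_i, T_e, T_a, T_g.
Key observation: the order's first zero-slack moment is T_i ((0, 1) needed, (2, 1) free — a requested resource with nothing to spare).
Step-by-step check:
  pool = (2, 1)
  run T_i (needs (0, 1), free (2, 1)); after release of (0, 1) the pool is (2, 2)
  run T_e (needs (2, 2), free (2, 2)); after release of (1, 0) the pool is (3, 2)
  run T_a (needs (3, 2), free (3, 2)); after release of (2, 1) the pool is (5, 3)
  run T_g (needs (5, 2), free (5, 3)); after release of (1, 3) the pool is (6, 6)
(3) Precisely 1 of the possible complete orderings is a safe sequence.


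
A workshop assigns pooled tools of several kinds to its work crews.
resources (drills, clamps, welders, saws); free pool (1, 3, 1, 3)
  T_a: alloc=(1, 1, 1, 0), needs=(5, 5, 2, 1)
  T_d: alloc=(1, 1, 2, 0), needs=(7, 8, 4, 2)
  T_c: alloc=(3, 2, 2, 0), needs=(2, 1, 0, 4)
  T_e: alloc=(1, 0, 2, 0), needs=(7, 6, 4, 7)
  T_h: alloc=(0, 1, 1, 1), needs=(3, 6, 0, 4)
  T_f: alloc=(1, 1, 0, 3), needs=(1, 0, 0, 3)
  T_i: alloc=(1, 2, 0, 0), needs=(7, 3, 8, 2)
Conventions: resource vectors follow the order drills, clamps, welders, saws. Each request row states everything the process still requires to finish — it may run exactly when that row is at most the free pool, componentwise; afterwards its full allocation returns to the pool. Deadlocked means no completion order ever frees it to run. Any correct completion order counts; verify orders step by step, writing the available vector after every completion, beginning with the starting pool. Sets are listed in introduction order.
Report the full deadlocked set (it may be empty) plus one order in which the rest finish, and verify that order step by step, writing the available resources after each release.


The deadlocked set is T_d, T_e and T_i.
Key observation: once T_f, T_c, T_h, T_a finish, the pool peaks at (6, 8, 5, 7) — and every remaining process still needs more drills than that.
A valid finishing order for the others: T_f, T_c, T_h, T_a. Verifying each step:
  pool = (1, 3, 1, 3)
  T_f: need (1, 0, 0, 3) fits (1, 3, 1, 3); releases (1, 1, 0, 3), pool now (2, 4, 1, 6)
  T_c: need (2, 1, 0, 4) fits (2, 4, 1, 6); releases (3, 2, 2, 0), pool now (5, 6, 3, 6)
  T_h: need (3, 6, 0, 4) fits (5, 6, 3, 6); releases (0, 1, 1, 1), pool now (5, 7, 4, 7)
  T_a: need (5, 5, 2, 1) fits (5, 7, 4, 7); releases (1, 1, 1, 0), pool now (6, 8, 5, 7)
None of the blocked processes ever fits:
  T_d still needs (7, 8, 4, 2) but only (6, 8, 5, 7) is free — short on drills
  T_e still needs (7, 6, 4, 7) but only (6, 8, 5, 7) is free — short on drills
  T_i still needs (7, 3, 8, 2) but only (6, 8, 5, 7) is free — short on drills and welders


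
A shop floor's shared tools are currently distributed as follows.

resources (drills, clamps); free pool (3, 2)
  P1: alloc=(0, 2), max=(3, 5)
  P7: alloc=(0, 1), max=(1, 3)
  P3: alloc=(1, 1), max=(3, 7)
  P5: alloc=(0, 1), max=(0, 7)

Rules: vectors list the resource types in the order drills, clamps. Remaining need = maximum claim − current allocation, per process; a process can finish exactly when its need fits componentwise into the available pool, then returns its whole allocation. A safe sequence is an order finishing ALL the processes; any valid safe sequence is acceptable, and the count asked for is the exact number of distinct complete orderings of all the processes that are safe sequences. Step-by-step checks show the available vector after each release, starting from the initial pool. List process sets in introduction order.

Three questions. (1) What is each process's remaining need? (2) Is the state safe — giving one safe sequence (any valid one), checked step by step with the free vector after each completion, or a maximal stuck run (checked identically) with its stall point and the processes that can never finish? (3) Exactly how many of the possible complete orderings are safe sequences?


(1) Outstanding need per process (order drills, clamps):
  P1: (3, 3)
  P7: (1, 2)
  P3: (2, 6)
  P5: (0, 6)
(2) UNSAFE — no complete ordering exists.
Key observation: after P7, P1 complete, (3, 5) is the best the pool ever gets, yet each leftover process wants more clamps.
Going as far as possible: P7, P1; after that, nothing fits. Check, step by step:
  pool = (3, 2)
  P7 needs (1, 2) <= (3, 2) -> finishes; pool += (0, 1) = (3, 3)
  P1 needs (3, 3) <= (3, 3) -> finishes; pool += (0, 2) = (3, 5)
  P3 still needs (2, 6) but only (3, 5) is free — short on clamps
  P5 still needs (0, 6) but only (3, 5) is free — short on clamps
Never able to finish: P3 and P5.
(3) Precisely 0 of the possible complete orderings are safe sequences.


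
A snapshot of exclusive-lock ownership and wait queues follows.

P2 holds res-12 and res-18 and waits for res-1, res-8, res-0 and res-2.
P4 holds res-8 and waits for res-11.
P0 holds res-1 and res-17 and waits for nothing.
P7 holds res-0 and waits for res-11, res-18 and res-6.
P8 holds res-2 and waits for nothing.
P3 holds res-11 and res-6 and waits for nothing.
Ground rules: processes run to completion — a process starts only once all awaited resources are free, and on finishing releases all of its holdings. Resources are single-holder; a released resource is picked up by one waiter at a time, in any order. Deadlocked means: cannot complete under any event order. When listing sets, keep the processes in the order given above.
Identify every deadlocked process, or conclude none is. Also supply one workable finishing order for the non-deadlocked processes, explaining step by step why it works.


Deadlocked: P2 and P7.
Key observation: the cycle P2 -> P7 -> P2 can never break — each member waits on the next; no other process is dragged down with it.
One completion order for the rest: P3, P8, P0, P4.
Check, step by step:
  P3 waits on nothing -> runs at once and releases res-11 and res-6
  P8 waits on nothing -> runs at once and releases res-2
  P0 waits on nothing -> runs at once and releases res-1 and res-17
  P4 waits on res-11 — all released -> runs and releases res-8


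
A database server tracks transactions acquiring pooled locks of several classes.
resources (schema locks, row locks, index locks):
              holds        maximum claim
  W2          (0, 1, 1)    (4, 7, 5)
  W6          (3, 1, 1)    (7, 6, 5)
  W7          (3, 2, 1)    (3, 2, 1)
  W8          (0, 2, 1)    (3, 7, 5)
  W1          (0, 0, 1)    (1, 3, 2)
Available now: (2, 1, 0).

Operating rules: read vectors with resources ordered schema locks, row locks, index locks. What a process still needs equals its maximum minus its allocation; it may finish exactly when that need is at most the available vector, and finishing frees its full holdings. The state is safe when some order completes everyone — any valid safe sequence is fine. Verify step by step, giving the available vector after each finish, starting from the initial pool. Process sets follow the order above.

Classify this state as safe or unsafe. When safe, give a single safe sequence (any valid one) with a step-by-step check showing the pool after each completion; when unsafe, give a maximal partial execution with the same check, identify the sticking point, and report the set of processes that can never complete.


UNSAFE — no complete ordering exists.
Key observation: row locks is the bottleneck — with W7, W1 done the pool holds (5, 3, 2), short of every remaining need.
The run W7, W1 cannot be extended any further. Verifying each step:
  pool = (2, 1, 0)
  W7: need (0, 0, 0) fits (2, 1, 0); releases (3, 2, 1), pool now (5, 3, 1)
  W1: need (1, 3, 1) fits (5, 3, 1); releases (0, 0, 1), pool now (5, 3, 2)
  W2 still needs (4, 6, 4) but only (5, 3, 2) is free — short on row locks and index locks
  W6 still needs (4, 5, 4) but only (5, 3, 2) is free — short on row locks and index locks
  W8 still needs (3, 5, 4) but only (5, 3, 2) is free — short on row locks and index locks
Processes that can never finish: W2, W6 and W8.


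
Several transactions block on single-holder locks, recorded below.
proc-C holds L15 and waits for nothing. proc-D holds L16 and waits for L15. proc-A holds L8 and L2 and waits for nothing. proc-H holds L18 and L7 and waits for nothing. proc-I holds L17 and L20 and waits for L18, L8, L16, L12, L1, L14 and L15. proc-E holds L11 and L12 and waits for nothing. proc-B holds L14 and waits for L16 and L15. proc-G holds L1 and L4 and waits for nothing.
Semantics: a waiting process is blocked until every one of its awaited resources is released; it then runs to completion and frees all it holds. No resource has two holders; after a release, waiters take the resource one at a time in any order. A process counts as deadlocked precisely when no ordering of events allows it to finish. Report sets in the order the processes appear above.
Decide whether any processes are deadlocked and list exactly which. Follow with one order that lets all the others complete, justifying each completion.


Nothing here is deadlocked.
Key observation: the wait relation is loop-free; peeling off processes with no waits unwinds the whole state.
A valid finishing order for the others: proc-C, proc-G, proc-E, proc-A, proc-H, proc-D, proc-B, proc-I.
Walking it through:
  proc-C waits on nothing -> runs at once and releases L15
  proc-G waits on nothing -> runs at once and releases L1 and L4
  proc-E waits on nothing -> runs at once and releases L11 and L12
  proc-A waits on nothing -> runs at once and releases L8 and L2
  proc-H waits on nothing -> runs at once and releases L18 and L7
  run proc-D (all its waits — L15 — are resolved); releases L16
  run proc-B (all its waits — L16 and L15 — are resolved); releases L14
  run proc-I (all its waits — L18, L8, L16, L12, L1, L14 and L15 — are resolved); releases L17 and L20


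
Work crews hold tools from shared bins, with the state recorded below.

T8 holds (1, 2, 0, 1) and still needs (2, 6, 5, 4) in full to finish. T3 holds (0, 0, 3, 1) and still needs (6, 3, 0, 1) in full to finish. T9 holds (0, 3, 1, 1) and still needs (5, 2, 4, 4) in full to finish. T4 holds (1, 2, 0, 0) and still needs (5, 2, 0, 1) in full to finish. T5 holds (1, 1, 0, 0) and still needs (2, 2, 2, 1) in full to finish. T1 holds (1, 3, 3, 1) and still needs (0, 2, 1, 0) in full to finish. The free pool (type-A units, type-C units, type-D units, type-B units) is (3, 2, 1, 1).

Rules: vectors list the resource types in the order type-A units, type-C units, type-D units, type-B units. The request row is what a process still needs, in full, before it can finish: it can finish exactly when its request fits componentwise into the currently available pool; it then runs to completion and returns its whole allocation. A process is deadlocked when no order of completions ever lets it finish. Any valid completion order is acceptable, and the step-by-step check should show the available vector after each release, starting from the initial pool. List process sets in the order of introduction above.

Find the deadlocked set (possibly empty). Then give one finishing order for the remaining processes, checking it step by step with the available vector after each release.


Deadlocked set: T8 and T9.
Key observation: even finishing T1, T5, T4, T3 leaves just (6, 8, 7, 3) free — too little type-B units for any of the remaining processes.
One completion order for the rest: T1, T5, T4, T3. Verifying each step:
  pool = (3, 2, 1, 1)
  T1: need (0, 2, 1, 0) fits (3, 2, 1, 1); releases (1, 3, 3, 1), pool now (4, 5, 4, 2)
  T5: need (2, 2, 2, 1) fits (4, 5, 4, 2); releases (1, 1, 0, 0), pool now (5, 6, 4, 2)
  T4: need (5, 2, 0, 1) fits (5, 6, 4, 2); releases (1, 2, 0, 0), pool now (6, 8, 4, 2)
  T3: need (6, 3, 0, 1) fits (6, 8, 4, 2); releases (0, 0, 3, 1), pool now (6, 8, 7, 3)
The stuck group stays short no matter what:
  T8 still needs (2, 6, 5, 4) but only (6, 8, 7, 3) is free — short on type-B units
  T9 still needs (5, 2, 4, 4) but only (6, 8, 7, 3) is free — short on type-B units


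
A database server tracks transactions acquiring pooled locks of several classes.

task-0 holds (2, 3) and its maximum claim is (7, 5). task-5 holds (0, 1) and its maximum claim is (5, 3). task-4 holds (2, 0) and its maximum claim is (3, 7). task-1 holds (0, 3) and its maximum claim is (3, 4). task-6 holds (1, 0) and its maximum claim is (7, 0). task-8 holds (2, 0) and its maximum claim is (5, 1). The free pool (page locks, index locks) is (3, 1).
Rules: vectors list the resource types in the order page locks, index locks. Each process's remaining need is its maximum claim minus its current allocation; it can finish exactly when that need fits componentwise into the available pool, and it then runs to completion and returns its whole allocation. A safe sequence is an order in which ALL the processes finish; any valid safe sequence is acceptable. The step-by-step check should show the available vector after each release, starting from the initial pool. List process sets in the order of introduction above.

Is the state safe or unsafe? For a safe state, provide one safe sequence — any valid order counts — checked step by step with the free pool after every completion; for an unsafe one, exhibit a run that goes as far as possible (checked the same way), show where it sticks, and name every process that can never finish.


The state is SAFE; one workable sequence: task-8, task-1, task-5, task-0, task-6, task-4.
Key observation: the first exact fit in this order is task-8 — it needs (3, 1) with (3, 1) free, meeting a requested resource to the last unit.
Verifying each step:
  pool = (3, 1)
  task-8 needs (3, 1) <= (3, 1) -> finishes; pool += (2, 0) = (5, 1)
  task-1 needs (3, 1) <= (5, 1) -> finishes; pool += (0, 3) = (5, 4)
  task-5 needs (5, 2) <= (5, 4) -> finishes; pool += (0, 1) = (5, 5)
  task-0 needs (5, 2) <= (5, 5) -> finishes; pool += (2, 3) = (7, 8)
  task-6 needs (6, 0) <= (7, 8) -> finishes; pool += (1, 0) = (8, 8)
  task-4 needs (1, 7) <= (8, 8) -> finishes; pool += (2, 0) = (10, 8)


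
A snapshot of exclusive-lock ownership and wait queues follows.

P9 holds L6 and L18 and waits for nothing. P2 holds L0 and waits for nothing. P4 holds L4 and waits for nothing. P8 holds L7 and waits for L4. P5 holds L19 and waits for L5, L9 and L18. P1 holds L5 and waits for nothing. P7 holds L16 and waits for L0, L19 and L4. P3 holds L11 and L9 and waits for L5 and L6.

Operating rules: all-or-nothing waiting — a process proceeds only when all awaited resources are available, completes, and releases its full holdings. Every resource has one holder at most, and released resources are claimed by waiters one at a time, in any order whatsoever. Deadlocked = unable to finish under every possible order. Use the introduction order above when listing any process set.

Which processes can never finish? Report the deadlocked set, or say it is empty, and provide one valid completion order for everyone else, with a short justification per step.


The deadlocked set is empty.
Key observation: the wait graph is acyclic; completion cascades from the unblocked processes through everyone else.
A valid finishing order for the others: P2, P9, P1, P4, P3, P5, P8, P7.
Step-by-step check:
  P2 waits on nothing -> runs at once and releases L0
  P9 waits on nothing -> runs at once and releases L6 and L18
  P1 waits on nothing -> runs at once and releases L5
  P4 waits on nothing -> runs at once and releases L4
  P3: everything it awaited (L5 and L6) is free; runs, freeing L11 and L9
  P5: everything it awaited (L5, L9 and L18) is free; runs, freeing L19
  P8: everything it awaited (L4) is free; runs, freeing L7
  P7: everything it awaited (L0, L19 and L4) is free; runs, freeing L16


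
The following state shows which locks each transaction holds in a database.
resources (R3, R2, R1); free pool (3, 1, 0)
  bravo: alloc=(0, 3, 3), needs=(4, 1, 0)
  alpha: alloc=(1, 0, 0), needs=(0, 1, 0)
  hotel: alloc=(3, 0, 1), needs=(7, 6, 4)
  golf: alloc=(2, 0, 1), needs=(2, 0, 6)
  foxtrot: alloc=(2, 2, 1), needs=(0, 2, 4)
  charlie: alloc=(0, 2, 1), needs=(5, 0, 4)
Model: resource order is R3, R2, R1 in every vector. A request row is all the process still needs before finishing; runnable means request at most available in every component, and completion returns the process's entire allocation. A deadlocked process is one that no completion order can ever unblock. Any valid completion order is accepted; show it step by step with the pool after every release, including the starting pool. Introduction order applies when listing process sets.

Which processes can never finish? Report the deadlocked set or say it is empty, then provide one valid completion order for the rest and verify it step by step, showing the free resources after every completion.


Deadlocked: hotel, golf, foxtrot and charlie.
Key observation: the wall is R1: completing alpha, bravo brings the pool only to (4, 4, 3), and all the rest need more.
One completion order for the rest: alpha, bravo. Step-by-step check:
  pool = (3, 1, 0)
  run alpha (needs (0, 1, 0), free (3, 1, 0)); after release of (1, 0, 0) the pool is (4, 1, 0)
  run bravo (needs (4, 1, 0), free (4, 1, 0)); after release of (0, 3, 3) the pool is (4, 4, 3)
None of the blocked processes ever fits:
  hotel cannot run: need (7, 6, 4) vs free (4, 4, 3) (insufficient R3, R2 and R1)
  golf cannot run: need (2, 0, 6) vs free (4, 4, 3) (insufficient R1)
  foxtrot cannot run: need (0, 2, 4) vs free (4, 4, 3) (insufficient R1)
  charlie cannot run: need (5, 0, 4) vs free (4, 4, 3) (insufficient R3 and R1)


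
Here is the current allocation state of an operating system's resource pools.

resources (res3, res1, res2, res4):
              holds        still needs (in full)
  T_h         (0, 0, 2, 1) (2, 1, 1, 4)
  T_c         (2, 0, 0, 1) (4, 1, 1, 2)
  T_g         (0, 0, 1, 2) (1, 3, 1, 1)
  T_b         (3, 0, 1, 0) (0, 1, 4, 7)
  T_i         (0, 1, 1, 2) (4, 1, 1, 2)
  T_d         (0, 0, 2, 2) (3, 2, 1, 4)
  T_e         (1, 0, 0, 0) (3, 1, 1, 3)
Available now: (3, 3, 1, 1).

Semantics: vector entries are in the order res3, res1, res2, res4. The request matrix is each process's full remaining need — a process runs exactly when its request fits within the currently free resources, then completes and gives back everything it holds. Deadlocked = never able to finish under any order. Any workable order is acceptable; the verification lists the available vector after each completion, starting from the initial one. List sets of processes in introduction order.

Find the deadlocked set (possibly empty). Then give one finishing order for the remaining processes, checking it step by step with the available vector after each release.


The deadlocked set is empty.
Key observation: there is always a runnable process — T_g first — so the state unwinds completely.
A valid finishing order for the others: T_g, T_e, T_c, T_d, T_i, T_h, T_b. Check, step by step:
  pool = (3, 3, 1, 1)
  run T_g (needs (1, 3, 1, 1), free (3, 3, 1, 1)); after release of (0, 0, 1, 2) the pool is (3, 3, 2, 3)
  run T_e (needs (3, 1, 1, 3), free (3, 3, 2, 3)); after release of (1, 0, 0, 0) the pool is (4, 3, 2, 3)
  run T_c (needs (4, 1, 1, 2), free (4, 3, 2, 3)); after release of (2, 0, 0, 1) the pool is (6, 3, 2, 4)
  run T_d (needs (3, 2, 1, 4), free (6, 3, 2, 4)); after release of (0, 0, 2, 2) the pool is (6, 3, 4, 6)
  run T_i (needs (4, 1, 1, 2), free (6, 3, 4, 6)); after release of (0, 1, 1, 2) the pool is (6, 4, 5, 8)
  run T_h (needs (2, 1, 1, 4), free (6, 4, 5, 8)); after release of (0, 0, 2, 1) the pool is (6, 4, 7, 9)
  run T_b (needs (0, 1, 4, 7), free (6, 4, 7, 9)); after release of (3, 0, 1, 0) the pool is (9, 4, 8, 9)


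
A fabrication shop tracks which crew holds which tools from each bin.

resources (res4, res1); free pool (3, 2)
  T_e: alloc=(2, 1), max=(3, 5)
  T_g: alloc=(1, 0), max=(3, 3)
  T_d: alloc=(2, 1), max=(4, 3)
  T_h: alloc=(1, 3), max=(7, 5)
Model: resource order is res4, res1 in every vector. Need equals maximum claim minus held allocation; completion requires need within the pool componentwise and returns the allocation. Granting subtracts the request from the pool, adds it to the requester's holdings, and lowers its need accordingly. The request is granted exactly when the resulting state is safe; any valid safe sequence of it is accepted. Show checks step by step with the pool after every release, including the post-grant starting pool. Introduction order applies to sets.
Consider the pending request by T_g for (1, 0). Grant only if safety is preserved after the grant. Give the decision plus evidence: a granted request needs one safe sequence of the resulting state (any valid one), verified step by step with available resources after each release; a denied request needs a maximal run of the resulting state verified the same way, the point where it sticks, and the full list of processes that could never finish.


GRANT — the state after the grant stays safe, e.g. via T_d, T_g, T_h, T_e.
Key observation: with (2, 2) left after the transfer, T_d can run at once — the state stays safe.
Check on the post-grant state, step by step:
  pool = (2, 2)
  run T_d (needs (2, 2), free (2, 2)); after release of (2, 1) the pool is (4, 3)
  run T_g (needs (1, 3), free (4, 3)); after release of (2, 0) the pool is (6, 3)
  run T_h (needs (6, 2), free (6, 3)); after release of (1, 3) the pool is (7, 6)
  run T_e (needs (1, 4), free (7, 6)); after release of (2, 1) the pool is (9, 7)


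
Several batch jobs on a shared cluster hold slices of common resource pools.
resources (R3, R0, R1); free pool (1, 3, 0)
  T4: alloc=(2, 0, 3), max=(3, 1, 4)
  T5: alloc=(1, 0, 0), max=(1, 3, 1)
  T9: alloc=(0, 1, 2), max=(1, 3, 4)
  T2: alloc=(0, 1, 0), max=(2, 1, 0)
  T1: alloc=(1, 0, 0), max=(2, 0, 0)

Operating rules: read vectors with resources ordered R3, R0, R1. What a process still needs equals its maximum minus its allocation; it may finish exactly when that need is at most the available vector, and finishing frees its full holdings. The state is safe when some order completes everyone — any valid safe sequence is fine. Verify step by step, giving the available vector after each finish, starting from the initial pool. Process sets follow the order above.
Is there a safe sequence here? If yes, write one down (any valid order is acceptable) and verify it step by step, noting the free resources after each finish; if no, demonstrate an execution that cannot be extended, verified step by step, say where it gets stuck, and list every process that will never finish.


UNSAFE — no complete ordering exists.
Key observation: the pool after T1, T2 is (2, 4, 0); every surviving request exceeds it in R1, so progress ends there.
Going as far as possible: T1, T2; after that, nothing fits. Walking it through:
  pool = (1, 3, 0)
  run T1 (needs (1, 0, 0), free (1, 3, 0)); after release of (1, 0, 0) the pool is (2, 3, 0)
  run T2 (needs (2, 0, 0), free (2, 3, 0)); after release of (0, 1, 0) the pool is (2, 4, 0)
  T4 still needs (1, 1, 1) but only (2, 4, 0) is free — short on R1
  T5 still needs (0, 3, 1) but only (2, 4, 0) is free — short on R1
  T9 still needs (1, 2, 2) but only (2, 4, 0) is free — short on R1
Processes that can never finish: T4, T5 and T9.


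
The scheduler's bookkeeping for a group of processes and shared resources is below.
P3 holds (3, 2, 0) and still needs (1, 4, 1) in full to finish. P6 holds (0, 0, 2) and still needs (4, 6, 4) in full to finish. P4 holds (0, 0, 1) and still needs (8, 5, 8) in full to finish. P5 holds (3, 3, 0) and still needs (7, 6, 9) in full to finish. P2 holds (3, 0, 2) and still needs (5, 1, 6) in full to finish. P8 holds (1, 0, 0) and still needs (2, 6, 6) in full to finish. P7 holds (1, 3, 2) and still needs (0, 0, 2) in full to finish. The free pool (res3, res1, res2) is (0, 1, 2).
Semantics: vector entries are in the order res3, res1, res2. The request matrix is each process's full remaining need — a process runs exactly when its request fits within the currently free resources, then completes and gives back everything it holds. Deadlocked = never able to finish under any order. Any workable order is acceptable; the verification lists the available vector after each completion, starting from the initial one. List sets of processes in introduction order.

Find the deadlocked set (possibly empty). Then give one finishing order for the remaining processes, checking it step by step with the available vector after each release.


No process is deadlocked.
Key observation: P7 fits the free pool immediately, and its release cascades until everyone finishes.
One completion order for the rest: P7, P3, P6, P8, P2, P4, P5. Verifying each step:
  pool = (0, 1, 2)
  P7 needs (0, 0, 2) <= (0, 1, 2) -> finishes; pool += (1, 3, 2) = (1, 4, 4)
  P3 needs (1, 4, 1) <= (1, 4, 4) -> finishes; pool += (3, 2, 0) = (4, 6, 4)
  P6 needs (4, 6, 4) <= (4, 6, 4) -> finishes; pool += (0, 0, 2) = (4, 6, 6)
  P8 needs (2, 6, 6) <= (4, 6, 6) -> finishes; pool += (1, 0, 0) = (5, 6, 6)
  P2 needs (5, 1, 6) <= (5, 6, 6) -> finishes; pool += (3, 0, 2) = (8, 6, 8)
  P4 needs (8, 5, 8) <= (8, 6, 8) -> finishes; pool += (0, 0, 1) = (8, 6, 9)
  P5 needs (7, 6, 9) <= (8, 6, 9) -> finishes; pool += (3, 3, 0) = (11, 9, 9)


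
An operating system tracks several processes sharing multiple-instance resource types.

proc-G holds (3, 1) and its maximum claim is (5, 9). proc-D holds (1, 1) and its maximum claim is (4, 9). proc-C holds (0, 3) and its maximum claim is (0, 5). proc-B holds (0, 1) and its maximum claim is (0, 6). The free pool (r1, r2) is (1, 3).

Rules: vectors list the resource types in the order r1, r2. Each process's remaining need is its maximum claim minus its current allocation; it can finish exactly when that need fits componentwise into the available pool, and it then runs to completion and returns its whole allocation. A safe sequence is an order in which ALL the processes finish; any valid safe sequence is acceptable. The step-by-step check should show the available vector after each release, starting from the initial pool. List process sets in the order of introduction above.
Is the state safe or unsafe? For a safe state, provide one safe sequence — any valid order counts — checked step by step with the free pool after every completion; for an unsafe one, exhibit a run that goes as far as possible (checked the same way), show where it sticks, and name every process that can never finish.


UNSAFE — no complete ordering exists.
Key observation: the pool after proc-C, proc-B is (1, 7); every surviving request exceeds it in r1, so progress ends there.
The run proc-C, proc-B cannot be extended any further. Verifying each step:
  pool = (1, 3)
  proc-C needs (0, 2) <= (1, 3) -> finishes; pool += (0, 3) = (1, 6)
  proc-B needs (0, 5) <= (1, 6) -> finishes; pool += (0, 1) = (1, 7)
  blocked: proc-G wants (2, 8), pool (1, 7) — not enough r1 and r2
  blocked: proc-D wants (3, 8), pool (1, 7) — not enough r1 and r2
Processes that can never finish: proc-G and proc-D.


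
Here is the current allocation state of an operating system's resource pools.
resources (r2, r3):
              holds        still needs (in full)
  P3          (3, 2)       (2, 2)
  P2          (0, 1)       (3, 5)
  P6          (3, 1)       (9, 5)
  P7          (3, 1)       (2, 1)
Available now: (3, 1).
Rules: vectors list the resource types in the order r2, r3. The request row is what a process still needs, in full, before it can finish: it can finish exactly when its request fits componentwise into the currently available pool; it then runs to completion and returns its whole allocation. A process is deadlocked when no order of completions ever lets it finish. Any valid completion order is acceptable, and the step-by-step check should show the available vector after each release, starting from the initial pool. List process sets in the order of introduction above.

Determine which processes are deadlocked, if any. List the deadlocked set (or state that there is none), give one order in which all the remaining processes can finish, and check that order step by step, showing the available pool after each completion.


Deadlocked set: P2 and P6.
Key observation: even finishing P7, P3 leaves just (9, 4) free — too little r3 for any of the remaining processes.
The rest can finish in the order P7, P3. Verifying each step:
  pool = (3, 1)
  P7: need (2, 1) fits (3, 1); releases (3, 1), pool now (6, 2)
  P3: need (2, 2) fits (6, 2); releases (3, 2), pool now (9, 4)
The stuck group stays short no matter what:
  P2 cannot run: need (3, 5) vs free (9, 4) (insufficient r3)
  P6 cannot run: need (9, 5) vs free (9, 4) (insufficient r3)


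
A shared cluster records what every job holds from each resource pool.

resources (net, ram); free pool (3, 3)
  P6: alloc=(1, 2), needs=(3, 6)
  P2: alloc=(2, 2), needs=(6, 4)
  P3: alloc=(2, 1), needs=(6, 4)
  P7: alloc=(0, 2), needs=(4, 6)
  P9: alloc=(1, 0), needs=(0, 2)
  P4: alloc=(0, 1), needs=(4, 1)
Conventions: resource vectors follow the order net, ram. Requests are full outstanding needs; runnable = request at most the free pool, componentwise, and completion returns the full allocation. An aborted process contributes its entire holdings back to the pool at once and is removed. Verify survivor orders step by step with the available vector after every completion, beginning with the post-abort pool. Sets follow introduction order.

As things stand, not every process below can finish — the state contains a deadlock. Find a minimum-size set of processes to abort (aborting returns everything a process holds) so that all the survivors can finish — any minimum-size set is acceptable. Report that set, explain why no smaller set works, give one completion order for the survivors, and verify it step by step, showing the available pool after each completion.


The answer: abort P2.
Key observation: no ordering could ever have run P3 before the abort of P2; with (2, 2) back in the pool it fits at step 2.
No smaller set exists: with zero aborts the deadlock remains.
Survivors finish in the order: P9, P3, P4, P7, P6. Check, step by step (pool after the aborts first):
  pool = (5, 5)
  P9 needs (0, 2) <= (5, 5) -> finishes; pool += (1, 0) = (6, 5)
  P3 needs (6, 4) <= (6, 5) -> finishes; pool += (2, 1) = (8, 6)
  P4 needs (4, 1) <= (8, 6) -> finishes; pool += (0, 1) = (8, 7)
  P7 needs (4, 6) <= (8, 7) -> finishes; pool += (0, 2) = (8, 9)
  P6 needs (3, 6) <= (8, 9) -> finishes; pool += (1, 2) = (9, 11)


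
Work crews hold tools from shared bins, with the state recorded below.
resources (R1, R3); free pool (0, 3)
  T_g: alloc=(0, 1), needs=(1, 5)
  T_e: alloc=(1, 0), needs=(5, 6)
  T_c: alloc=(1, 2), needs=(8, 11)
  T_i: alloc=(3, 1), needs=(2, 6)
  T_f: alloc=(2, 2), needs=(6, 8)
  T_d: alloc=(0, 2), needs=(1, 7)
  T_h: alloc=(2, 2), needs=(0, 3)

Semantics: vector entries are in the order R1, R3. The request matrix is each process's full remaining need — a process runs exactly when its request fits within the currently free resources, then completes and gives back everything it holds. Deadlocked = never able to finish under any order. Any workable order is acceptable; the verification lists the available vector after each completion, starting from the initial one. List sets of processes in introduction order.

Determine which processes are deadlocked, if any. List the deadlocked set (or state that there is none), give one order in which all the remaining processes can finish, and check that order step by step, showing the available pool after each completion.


Nothing here is deadlocked.
Key observation: T_h leads a chain of completions in which each release enables another process.
A valid finishing order for the others: T_h, T_g, T_i, T_e, T_d, T_f, T_c. Walking it through:
  pool = (0, 3)
  T_h: need (0, 3) fits (0, 3); releases (2, 2), pool now (2, 5)
  T_g: need (1, 5) fits (2, 5); releases (0, 1), pool now (2, 6)
  T_i: need (2, 6) fits (2, 6); releases (3, 1), pool now (5, 7)
  T_e: need (5, 6) fits (5, 7); releases (1, 0), pool now (6, 7)
  T_d: need (1, 7) fits (6, 7); releases (0, 2), pool now (6, 9)
  T_f: need (6, 8) fits (6, 9); releases (2, 2), pool now (8, 11)
  T_c: need (8, 11) fits (8, 11); releases (1, 2), pool now (9, 13)


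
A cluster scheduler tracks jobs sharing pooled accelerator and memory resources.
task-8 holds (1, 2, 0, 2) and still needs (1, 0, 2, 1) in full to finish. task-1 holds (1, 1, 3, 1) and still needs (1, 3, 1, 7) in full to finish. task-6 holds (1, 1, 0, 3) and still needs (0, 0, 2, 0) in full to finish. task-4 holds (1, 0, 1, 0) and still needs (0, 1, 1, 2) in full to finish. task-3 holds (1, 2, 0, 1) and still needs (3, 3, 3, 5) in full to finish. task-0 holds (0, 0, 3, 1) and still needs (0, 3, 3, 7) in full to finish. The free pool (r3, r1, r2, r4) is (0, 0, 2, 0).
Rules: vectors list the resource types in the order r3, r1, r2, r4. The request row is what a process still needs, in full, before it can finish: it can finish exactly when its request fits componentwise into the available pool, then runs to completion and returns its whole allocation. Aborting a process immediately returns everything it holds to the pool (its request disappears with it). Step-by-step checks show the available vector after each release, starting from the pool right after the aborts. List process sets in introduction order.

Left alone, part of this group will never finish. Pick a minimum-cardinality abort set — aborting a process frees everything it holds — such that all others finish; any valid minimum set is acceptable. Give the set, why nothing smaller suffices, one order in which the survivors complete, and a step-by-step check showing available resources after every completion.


Abort task-0.
Key observation: before aborting task-0, task-1 was permanently blocked — no order could ever run it; afterwards it completes at step 5.
No smaller set exists: with zero aborts the deadlock remains.
The survivors complete as task-6, task-4, task-8, task-3, task-1. Walking it through (starting from the post-abort pool):
  pool = (0, 0, 5, 1)
  task-6: need (0, 0, 2, 0) fits (0, 0, 5, 1); releases (1, 1, 0, 3), pool now (1, 1, 5, 4)
  task-4: need (0, 1, 1, 2) fits (1, 1, 5, 4); releases (1, 0, 1, 0), pool now (2, 1, 6, 4)
  task-8: need (1, 0, 2, 1) fits (2, 1, 6, 4); releases (1, 2, 0, 2), pool now (3, 3, 6, 6)
  task-3: need (3, 3, 3, 5) fits (3, 3, 6, 6); releases (1, 2, 0, 1), pool now (4, 5, 6, 7)
  task-1: need (1, 3, 1, 7) fits (4, 5, 6, 7); releases (1, 1, 3, 1), pool now (5, 6, 9, 8)


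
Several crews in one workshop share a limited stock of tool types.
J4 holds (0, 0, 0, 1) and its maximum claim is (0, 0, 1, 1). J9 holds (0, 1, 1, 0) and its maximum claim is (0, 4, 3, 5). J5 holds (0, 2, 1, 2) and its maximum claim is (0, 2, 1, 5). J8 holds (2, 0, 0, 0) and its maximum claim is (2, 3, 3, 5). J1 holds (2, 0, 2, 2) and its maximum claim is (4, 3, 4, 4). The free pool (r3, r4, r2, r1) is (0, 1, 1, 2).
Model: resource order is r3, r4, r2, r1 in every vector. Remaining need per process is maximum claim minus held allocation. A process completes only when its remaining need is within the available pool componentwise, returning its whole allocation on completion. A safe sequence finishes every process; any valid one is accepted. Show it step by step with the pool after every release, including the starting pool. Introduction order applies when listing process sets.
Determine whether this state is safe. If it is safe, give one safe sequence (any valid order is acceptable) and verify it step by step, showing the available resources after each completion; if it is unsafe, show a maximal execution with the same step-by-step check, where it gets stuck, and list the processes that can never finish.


SAFE, for example via the order J4, J5, J9, J8, J1.
Key observation: the order's first zero-slack moment is J4 ((0, 0, 1, 0) needed, (0, 1, 1, 2) free — a requested resource with nothing to spare).
Step-by-step check:
  pool = (0, 1, 1, 2)
  J4: need (0, 0, 1, 0) fits (0, 1, 1, 2); releases (0, 0, 0, 1), pool now (0, 1, 1, 3)
  J5: need (0, 0, 0, 3) fits (0, 1, 1, 3); releases (0, 2, 1, 2), pool now (0, 3, 2, 5)
  J9: need (0, 3, 2, 5) fits (0, 3, 2, 5); releases (0, 1, 1, 0), pool now (0, 4, 3, 5)
  J8: need (0, 3, 3, 5) fits (0, 4, 3, 5); releases (2, 0, 0, 0), pool now (2, 4, 3, 5)
  J1: need (2, 3, 2, 2) fits (2, 4, 3, 5); releases (2, 0, 2, 2), pool now (4, 4, 5, 7)


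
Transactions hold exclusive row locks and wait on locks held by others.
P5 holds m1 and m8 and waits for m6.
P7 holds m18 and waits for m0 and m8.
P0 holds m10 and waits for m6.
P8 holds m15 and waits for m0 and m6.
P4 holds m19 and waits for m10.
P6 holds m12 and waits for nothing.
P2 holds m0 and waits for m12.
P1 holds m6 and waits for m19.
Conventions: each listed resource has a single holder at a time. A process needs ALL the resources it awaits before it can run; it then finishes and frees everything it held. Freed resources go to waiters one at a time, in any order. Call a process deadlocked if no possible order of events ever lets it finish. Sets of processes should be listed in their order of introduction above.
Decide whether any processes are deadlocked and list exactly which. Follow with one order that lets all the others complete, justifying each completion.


Deadlocked set: P5, P7, P0, P8, P4 and P1.
Key observation: the cycle P1 -> P4 -> P0 -> P1 can never break — each member waits on the next; P5, P7 and P8 wait into the deadlock from upstream.
The rest can finish in the order P6, P2.
Verifying each step:
  P6: no waits; runs immediately, freeing m12
  P2: everything it awaited (m12) is free; runs, freeing m0


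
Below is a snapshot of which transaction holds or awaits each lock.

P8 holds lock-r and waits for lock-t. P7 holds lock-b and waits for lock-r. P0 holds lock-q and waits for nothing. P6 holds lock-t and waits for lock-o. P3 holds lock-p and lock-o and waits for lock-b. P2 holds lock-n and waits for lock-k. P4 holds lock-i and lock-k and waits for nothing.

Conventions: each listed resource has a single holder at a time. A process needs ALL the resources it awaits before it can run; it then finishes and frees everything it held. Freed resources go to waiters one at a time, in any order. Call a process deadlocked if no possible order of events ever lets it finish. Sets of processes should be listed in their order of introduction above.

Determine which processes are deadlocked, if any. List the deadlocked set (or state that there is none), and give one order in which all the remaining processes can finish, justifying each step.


Deadlocked: P8, P7, P6 and P3.
Key observation: nobody on the ring P8 -> P6 -> P3 -> P7 -> P8 can start until another member finishes, which never happens; no other process is dragged down with it.
A valid finishing order for the others: P4, P2, P0.
Verifying each step:
  P4: no waits; runs immediately, freeing lock-i and lock-k
  P2: everything it awaited (lock-k) is free; runs, freeing lock-n
  P0: no waits; runs immediately, freeing lock-q
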